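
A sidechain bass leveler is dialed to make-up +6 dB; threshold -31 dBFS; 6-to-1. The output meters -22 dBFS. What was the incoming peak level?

-13 dBFS

Remove make-up: -22 − 6 = -28 dBFS.
Post-compression overshoot = -28 − (-31) = 3 dB.
Before 6:1 compression the overshoot was 3 × 6 = 18 dB, so input = -31 + 18 = -13 dBFS.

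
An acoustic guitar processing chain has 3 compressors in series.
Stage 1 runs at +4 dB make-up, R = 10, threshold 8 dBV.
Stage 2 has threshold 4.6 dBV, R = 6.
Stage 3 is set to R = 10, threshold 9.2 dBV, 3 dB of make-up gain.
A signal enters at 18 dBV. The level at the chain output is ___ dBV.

Stage 1: overshoot 10 dB → 10/10 = 1 dB → 9 dBV; +4 dB make-up → 13 dBV.
Stage 2: 13 dBV is 8.4 dB over 4.6 dBV; at 6:1 that becomes 1.4 dB over, giving 6 dBV.
Stage 3: 6 dBV ≤ 9.2 dBV, so stage 3 doesn't engage; make-up brings it to 9 dBV.

9 dBV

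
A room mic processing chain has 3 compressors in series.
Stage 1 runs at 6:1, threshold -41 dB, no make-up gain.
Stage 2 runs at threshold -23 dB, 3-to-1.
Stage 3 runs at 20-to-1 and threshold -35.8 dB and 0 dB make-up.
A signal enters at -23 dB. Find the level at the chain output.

-38 dB

Stage 1: overshoot 18 dB → 18/6 = 3 dB → -38 dB.
Stage 2: -38 dB ≤ -23 dB, so stage 2 doesn't engage; output -38 dB.
Stage 3: -38 dB is at or below the -35.8 dB threshold — no compression; output -38 dB.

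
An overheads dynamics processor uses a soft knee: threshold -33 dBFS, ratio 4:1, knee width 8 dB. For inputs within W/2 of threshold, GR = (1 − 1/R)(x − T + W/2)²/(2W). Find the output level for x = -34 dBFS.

x − T + W/2 = -34 − (-33) + 4 = 3.
GR = (1 − 1/4) × 3² / 16 = 0.75 × 9 / 16 = 0.421875 dB.
Output = -34 − 0.421875 = -34.421875 dBFS.

-34.421875 dBFS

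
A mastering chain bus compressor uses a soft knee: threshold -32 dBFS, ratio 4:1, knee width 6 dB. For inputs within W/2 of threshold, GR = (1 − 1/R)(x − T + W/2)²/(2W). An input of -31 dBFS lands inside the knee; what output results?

x − T + W/2 = -31 − (-32) + 3 = 4.
GR = (1 − 1/4) × 4² / 12 = 0.75 × 16 / 12 = 1 dB.
Output = -31 − 1 = -32 dBFS.

-32 dBFS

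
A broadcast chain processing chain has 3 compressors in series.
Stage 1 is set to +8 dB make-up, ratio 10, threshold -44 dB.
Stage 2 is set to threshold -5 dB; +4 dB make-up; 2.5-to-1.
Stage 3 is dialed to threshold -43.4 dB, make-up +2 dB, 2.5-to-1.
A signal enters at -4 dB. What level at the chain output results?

-35.24 dB

Stage 1: 40 dB above -44 dB, reduced 10:1 to 4 dB above → -40 dB; +8 dB make-up → -32 dB.
Stage 2: below threshold (-32 ≤ -5); passes unchanged; make-up brings it to -28 dB.
Stage 3: 15.4 dB above -43.4 dB, reduced 2.5:1 to 6.16 dB above → -37.24 dB; +2 dB make-up → -35.24 dB.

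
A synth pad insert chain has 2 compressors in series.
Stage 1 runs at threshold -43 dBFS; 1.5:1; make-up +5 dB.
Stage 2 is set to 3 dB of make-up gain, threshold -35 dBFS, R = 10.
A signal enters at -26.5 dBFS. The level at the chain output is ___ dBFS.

Stage 1: overshoot 16.5 dB → 16.5/1.5 = 11 dB → -32 dBFS; +5 dB make-up → -27 dBFS.
Stage 2: overshoot 8 dB → 8/10 = 0.8 dB → -34.2 dBFS; +3 dB make-up → -31.2 dBFS.

-31.2 dBFS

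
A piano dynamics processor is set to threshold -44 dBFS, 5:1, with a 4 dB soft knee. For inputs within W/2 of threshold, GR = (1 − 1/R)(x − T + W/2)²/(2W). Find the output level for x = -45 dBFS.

x − T + W/2 = -45 − (-44) + 2 = 1.
GR = (1 − 1/5) × 1² / 8 = 0.8 × 1 / 8 = 0.1 dB.
Output = -45 − 0.1 = -45.1 dBFS.

-45.1 dBFS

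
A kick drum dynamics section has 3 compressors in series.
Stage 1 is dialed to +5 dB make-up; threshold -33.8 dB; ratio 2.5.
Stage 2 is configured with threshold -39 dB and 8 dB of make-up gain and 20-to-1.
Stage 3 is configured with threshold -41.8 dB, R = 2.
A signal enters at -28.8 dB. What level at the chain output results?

-36.095 dB

Stage 1: overshoot 5 dB → 5/2.5 = 2 dB → -31.8 dB; +5 dB make-up → -26.8 dB.
Stage 2: -26.8 dB is 12.2 dB over -39 dB; at 20:1 that becomes 0.61 dB over, giving -38.39 dB; +8 dB make-up → -30.39 dB.
Stage 3: -30.39 dB is 11.41 dB over -41.8 dB; at 2:1 that becomes 5.705 dB over, giving -36.095 dB.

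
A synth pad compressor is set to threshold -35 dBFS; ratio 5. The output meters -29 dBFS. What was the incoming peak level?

-5 dBFS

That's 6 dB above the -35 dBFS threshold.
Input overshoot = R × output overshoot = 30 dB → input = -35 + 30 = -5 dBFS.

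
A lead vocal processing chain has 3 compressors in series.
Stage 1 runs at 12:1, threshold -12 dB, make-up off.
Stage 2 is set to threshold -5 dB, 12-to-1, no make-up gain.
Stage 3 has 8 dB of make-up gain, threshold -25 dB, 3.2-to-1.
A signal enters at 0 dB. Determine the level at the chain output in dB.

-12.625 dB

Stage 1: 0 dB is 12 dB over -12 dB; at 12:1 that becomes 1 dB over, giving -11 dB.
Stage 2: -11 dB ≤ -5 dB, so stage 2 doesn't engage; output -11 dB.
Stage 3: -11 dB is 14 dB over -25 dB; at 3.2:1 that becomes 4.375 dB over, giving -20.625 dB; +8 dB make-up → -12.625 dB.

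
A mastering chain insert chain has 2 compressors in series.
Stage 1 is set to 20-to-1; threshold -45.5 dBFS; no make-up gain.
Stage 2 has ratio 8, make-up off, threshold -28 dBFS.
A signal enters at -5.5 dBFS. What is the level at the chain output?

-43.5 dBFS

Stage 1: overshoot 40 dB → 40/20 = 2 dB → -43.5 dBFS.
Stage 2: below threshold (-43.5 ≤ -28); passes unchanged; output -43.5 dBFS.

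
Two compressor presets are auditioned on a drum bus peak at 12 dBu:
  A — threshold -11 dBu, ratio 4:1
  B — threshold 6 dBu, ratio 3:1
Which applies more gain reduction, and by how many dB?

A: overshoot 23 dB → output overshoot 5.75 dB → GR 17.25 dB.
B: overshoot 6 dB → output overshoot 2 dB → GR 4 dB.
Difference: 13.25 dB in favour of A.

A, by 13.25 dB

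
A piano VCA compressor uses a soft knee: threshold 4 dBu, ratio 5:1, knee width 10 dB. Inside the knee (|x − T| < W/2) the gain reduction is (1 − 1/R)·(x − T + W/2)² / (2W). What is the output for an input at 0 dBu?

x − T + W/2 = 0 − 4 + 5 = 1.
GR = (1 − 1/5) × 1² / 20 = 0.8 × 1 / 20 = 0.04 dB.
Output = 0 − 0.04 = -0.04 dBu.

-0.04 dBu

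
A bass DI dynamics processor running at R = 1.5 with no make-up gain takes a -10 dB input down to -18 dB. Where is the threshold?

Input is 24 dB above T (since output overshoot × R = input overshoot: (-18 − T)·1.5 = -10 − T gives T = -34 dB).
Check: -34 + (-10 − (-34))/1.5 = -34 + 16 = -18 dB. ✓

-34 dB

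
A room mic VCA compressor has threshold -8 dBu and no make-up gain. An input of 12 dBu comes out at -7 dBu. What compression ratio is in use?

20:1

Input overshoot = 12 − (-8) = 20 dB; output overshoot = -7 − (-8) = 1 dB.
Ratio = 20 / 1 = 20.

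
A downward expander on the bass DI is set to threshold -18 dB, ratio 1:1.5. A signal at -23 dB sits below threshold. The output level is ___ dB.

Below threshold, a 1:1.5 expander applies gain = (1.5−1)×(T − x) of attenuation.
(1.5−1) × 5 = 2.5 dB, so output = -23 − 2.5 = -25.5 dB.

-25.5 dB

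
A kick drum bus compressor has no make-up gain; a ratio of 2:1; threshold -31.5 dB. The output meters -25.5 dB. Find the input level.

That's 6 dB above the -31.5 dB threshold.
Before 2:1 compression the overshoot was 6 × 2 = 12 dB, so input = -31.5 + 12 = -19.5 dB.

-19.5 dB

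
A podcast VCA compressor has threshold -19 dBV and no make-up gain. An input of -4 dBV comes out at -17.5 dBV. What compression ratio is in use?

10:1

Input overshoot = -4 − (-19) = 15 dB; output overshoot = -17.5 − (-19) = 1.5 dB.
Ratio = 15 / 1.5 = 10.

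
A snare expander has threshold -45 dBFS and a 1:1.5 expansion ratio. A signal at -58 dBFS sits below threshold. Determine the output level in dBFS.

-64.5 dBFS

Below threshold, a 1:1.5 expander applies gain = (1.5−1)×(T − x) of attenuation.
(1.5−1) × 13 = 6.5 dB, so output = -58 − 6.5 = -64.5 dBFS.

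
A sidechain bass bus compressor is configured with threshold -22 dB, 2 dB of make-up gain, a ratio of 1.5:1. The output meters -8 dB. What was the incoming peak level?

-4 dB

Before make-up, the level was -8 − 2 = -10 dB.
That's 12 dB above the -22 dB threshold.
Before 1.5:1 compression the overshoot was 12 × 1.5 = 18 dB, so input = -22 + 18 = -4 dB.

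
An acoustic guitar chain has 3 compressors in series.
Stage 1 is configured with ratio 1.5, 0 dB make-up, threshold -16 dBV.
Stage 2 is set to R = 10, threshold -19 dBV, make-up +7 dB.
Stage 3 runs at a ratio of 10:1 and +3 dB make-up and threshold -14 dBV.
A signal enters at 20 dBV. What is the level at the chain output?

-10.53 dBV

Stage 1: overshoot 36 dB → 36/1.5 = 24 dB → 8 dBV.
Stage 2: 8 dBV is 27 dB over -19 dBV; at 10:1 that becomes 2.7 dB over, giving -16.3 dBV; +7 dB make-up → -9.3 dBV.
Stage 3: -9.3 dBV is 4.7 dB over -14 dBV; at 10:1 that becomes 0.47 dB over, giving -13.53 dBV; +3 dB make-up → -10.53 dBV.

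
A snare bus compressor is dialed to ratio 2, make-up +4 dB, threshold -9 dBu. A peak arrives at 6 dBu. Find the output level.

The input is 15 dB above the -9 dBu threshold.
At 2:1 the overshoot is divided by 2, leaving 7.5 dB above threshold.
Output = -9 + 7.5 = -1.5 dBu; make-up adds 4 dB, giving 2.5 dBu.

2.5 dBu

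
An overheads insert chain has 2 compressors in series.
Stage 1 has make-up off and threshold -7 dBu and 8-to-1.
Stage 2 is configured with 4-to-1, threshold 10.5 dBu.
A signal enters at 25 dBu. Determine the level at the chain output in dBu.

-3 dBu

Stage 1: overshoot 32 dB → 32/8 = 4 dB → -3 dBu.
Stage 2: -3 dBu is at or below the 10.5 dBu threshold — no compression; output -3 dBu.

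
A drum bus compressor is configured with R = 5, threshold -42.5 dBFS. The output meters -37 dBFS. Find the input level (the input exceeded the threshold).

-15 dBFS

That's 5.5 dB above the -42.5 dBFS threshold.
Before 5:1 compression the overshoot was 5.5 × 5 = 27.5 dB, so input = -42.5 + 27.5 = -15 dBFS.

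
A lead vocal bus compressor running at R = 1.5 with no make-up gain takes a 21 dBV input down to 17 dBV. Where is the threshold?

9 dBV

Gain reduction = 21 − 17 = 4 dB; output overshoot = GR / (R − 1) = 4 / 0.5 = 8 dB.
Threshold = output − output overshoot = 17 − 8 = 9 dBV.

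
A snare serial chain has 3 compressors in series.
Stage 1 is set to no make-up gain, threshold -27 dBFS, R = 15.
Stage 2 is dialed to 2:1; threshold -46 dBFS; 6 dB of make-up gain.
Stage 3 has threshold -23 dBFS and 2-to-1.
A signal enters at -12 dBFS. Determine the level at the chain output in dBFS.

Stage 1: 15 dB above -27 dBFS, reduced 15:1 to 1 dB above → -26 dBFS.
Stage 2: overshoot 20 dB → 20/2 = 10 dB → -36 dBFS; +6 dB make-up → -30 dBFS.
Stage 3: -30 dBFS is at or below the -23 dBFS threshold — no compression; output -30 dBFS.

-30 dBFS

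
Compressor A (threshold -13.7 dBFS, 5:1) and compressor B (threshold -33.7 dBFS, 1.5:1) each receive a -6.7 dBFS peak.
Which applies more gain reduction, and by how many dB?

B, by 3.4 dB

A: 7 dB over, compressed to 1.4 dB over, so 5.6 dB of GR.
B: 27 dB over, compressed to 18 dB over, so 9 dB of GR.
Difference: 3.4 dB in favour of B.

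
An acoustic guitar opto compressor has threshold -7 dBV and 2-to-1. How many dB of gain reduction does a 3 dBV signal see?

Overshoot = 3 − (-7) = 10 dB.
After 2:1 compression the overshoot becomes 10/2 = 5 dB.
GR = overshoot in − overshoot out = 10 − 5 = 5 dB.

5 dB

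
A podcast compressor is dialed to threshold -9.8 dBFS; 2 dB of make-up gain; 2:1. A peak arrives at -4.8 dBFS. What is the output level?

-5.3 dBFS

The input is 5 dB above the -9.8 dBFS threshold.
At 2:1 the overshoot is divided by 2, leaving 2.5 dB above threshold.
So the level is -9.8 + 2.5 = -7.3 dBFS; make-up adds 2 dB, giving -5.3 dBFS.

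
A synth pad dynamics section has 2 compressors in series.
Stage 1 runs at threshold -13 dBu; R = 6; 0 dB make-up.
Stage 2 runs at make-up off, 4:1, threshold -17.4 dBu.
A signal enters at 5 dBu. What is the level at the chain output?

-15.55 dBu

Stage 1: overshoot 18 dB → 18/6 = 3 dB → -10 dBu.
Stage 2: overshoot 7.4 dB → 7.4/4 = 1.85 dB → -15.55 dBu.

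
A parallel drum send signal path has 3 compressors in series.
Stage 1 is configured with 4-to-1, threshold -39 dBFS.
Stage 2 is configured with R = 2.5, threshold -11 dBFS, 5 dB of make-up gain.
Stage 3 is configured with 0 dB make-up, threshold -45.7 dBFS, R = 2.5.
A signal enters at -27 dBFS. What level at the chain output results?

Stage 1: -27 dBFS is 12 dB over -39 dBFS; at 4:1 that becomes 3 dB over, giving -36 dBFS.
Stage 2: -36 dBFS is at or below the -11 dBFS threshold — no compression; make-up brings it to -31 dBFS.
Stage 3: 14.7 dB above -45.7 dBFS, reduced 2.5:1 to 5.88 dB above → -39.82 dBFS.

-39.82 dBFS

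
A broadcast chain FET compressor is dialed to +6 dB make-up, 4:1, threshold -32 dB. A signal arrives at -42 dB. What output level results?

-42 dB is 10 dB below the -32 dB threshold, so no gain reduction is applied.
Make-up gain adds 6 dB: -42 + 6 = -36 dB.

-36 dB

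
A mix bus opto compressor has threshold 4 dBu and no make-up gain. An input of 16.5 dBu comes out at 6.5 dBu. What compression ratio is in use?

Input overshoot = 16.5 − 4 = 12.5 dB; output overshoot = 6.5 − 4 = 2.5 dB.
Ratio = 12.5 / 2.5 = 5.

5:1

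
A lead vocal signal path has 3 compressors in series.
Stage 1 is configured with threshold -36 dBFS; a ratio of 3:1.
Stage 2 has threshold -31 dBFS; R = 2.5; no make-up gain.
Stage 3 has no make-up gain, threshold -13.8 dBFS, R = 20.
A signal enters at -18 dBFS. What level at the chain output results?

Stage 1: -18 dBFS is 18 dB over -36 dBFS; at 3:1 that becomes 6 dB over, giving -30 dBFS.
Stage 2: overshoot 1 dB → 1/2.5 = 0.4 dB → -30.6 dBFS.
Stage 3: -30.6 dBFS ≤ -13.8 dBFS, so stage 3 doesn't engage; output -30.6 dBFS.

-30.6 dBFS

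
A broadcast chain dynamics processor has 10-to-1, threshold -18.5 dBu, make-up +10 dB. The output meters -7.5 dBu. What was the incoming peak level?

-8.5 dBu

Before make-up, the level was -7.5 − 10 = -17.5 dBu.
That's 1 dB above the -18.5 dBu threshold.
Undo the ratio: input overshoot = 1 × 10 = 10 dB, giving input = -8.5 dBu.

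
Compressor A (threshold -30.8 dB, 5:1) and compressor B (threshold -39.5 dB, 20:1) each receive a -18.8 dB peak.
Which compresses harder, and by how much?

B, by 10.065 dB

A: 12 dB over, compressed to 2.4 dB over, so 9.6 dB of GR.
B: 20.7 dB over, compressed to 1.035 dB over, so 19.665 dB of GR.
B reduces 10.065 dB more.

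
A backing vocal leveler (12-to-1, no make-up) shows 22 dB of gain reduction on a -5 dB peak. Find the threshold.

-29 dB

Gain reduction = -5 − (-27) = 22 dB; output overshoot = GR / (R − 1) = 22 / 11 = 2 dB.
Threshold = output − output overshoot = -27 − 2 = -29 dB.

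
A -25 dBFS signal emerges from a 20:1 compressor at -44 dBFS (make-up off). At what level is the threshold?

Input is 20 dB above T (since output overshoot × R = input overshoot: (-44 − T)·20 = -25 − T gives T = -45 dBFS).
Check: -45 + (-25 − (-45))/20 = -45 + 1 = -44 dBFS. ✓

-45 dBFS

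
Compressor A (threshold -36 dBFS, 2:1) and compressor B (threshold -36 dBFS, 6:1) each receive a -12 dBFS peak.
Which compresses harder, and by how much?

A: GR = 24 − 24/2 = 12 dB.
B: GR = 24 − 24/6 = 20 dB.
Difference: 8 dB in favour of B.

B, by 8 dB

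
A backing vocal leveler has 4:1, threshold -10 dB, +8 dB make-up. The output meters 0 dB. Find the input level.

-2 dB

Remove make-up: 0 − 8 = -8 dB.
Post-compression overshoot = -8 − (-10) = 2 dB.
Input overshoot = R × output overshoot = 8 dB → input = -10 + 8 = -2 dB.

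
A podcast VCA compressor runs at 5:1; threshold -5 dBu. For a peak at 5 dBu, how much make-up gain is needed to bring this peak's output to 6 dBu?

Overshoot 10 dB → 10/5 = 2 dB after compression, so the compressed level is -5 + 2 = -3 dBu.
Make-up = target − compressed = 6 − (-3) = 9 dB.

9 dB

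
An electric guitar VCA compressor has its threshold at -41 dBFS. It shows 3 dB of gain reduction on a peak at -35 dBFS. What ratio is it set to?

2:1

Input overshoot = -35 − (-41) = 6 dB.
Output overshoot = 6 − 3 = 3 dB.
Ratio = input overshoot / output overshoot = 6 / 3 = 2.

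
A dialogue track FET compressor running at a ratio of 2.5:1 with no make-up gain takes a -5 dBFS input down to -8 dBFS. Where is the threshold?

-10 dBFS

Gain reduction = -5 − (-8) = 3 dB; output overshoot = GR / (R − 1) = 3 / 1.5 = 2 dB.
Threshold = output − output overshoot = -8 − 2 = -10 dBFS.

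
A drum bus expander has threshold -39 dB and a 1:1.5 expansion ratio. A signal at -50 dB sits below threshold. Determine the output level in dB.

Below threshold, a 1:1.5 expander applies gain = (1.5−1)×(T − x) of attenuation.
(1.5−1) × 11 = 5.5 dB, so output = -50 − 5.5 = -55.5 dB.

-55.5 dB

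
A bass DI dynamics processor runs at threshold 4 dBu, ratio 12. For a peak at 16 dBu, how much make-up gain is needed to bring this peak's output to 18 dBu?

13 dB

Without make-up, output = threshold + overshoot/12 = 4 + 1 = 5 dBu.
Gap to target: 13 dB.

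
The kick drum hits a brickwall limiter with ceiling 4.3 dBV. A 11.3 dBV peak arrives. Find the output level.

At ∞:1, everything above 4.3 dBV is held at the ceiling.

4.3 dBV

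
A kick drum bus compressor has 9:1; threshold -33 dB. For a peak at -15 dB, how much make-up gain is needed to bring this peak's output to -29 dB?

Without make-up, output = threshold + overshoot/9 = -33 + 2 = -31 dB.
Gap to target: 2 dB.

2 dB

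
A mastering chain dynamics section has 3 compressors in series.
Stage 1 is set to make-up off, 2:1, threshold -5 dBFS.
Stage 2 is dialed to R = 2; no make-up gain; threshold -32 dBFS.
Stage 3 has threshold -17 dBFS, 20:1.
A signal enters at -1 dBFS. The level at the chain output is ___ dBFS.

-17.5 dBFS

Stage 1: overshoot 4 dB → 4/2 = 2 dB → -3 dBFS.
Stage 2: 29 dB above -32 dBFS, reduced 2:1 to 14.5 dB above → -17.5 dBFS.
Stage 3: -17.5 dBFS is at or below the -17 dBFS threshold — no compression; output -17.5 dBFS.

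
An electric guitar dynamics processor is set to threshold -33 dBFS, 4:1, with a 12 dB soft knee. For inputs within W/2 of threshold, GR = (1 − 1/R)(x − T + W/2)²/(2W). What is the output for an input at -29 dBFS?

x − T + W/2 = -29 − (-33) + 6 = 10.
GR = (1 − 1/4) × 10² / 24 = 0.75 × 100 / 24 = 3.125 dB.
Output = -29 − 3.125 = -32.125 dBFS.

-32.125 dBFS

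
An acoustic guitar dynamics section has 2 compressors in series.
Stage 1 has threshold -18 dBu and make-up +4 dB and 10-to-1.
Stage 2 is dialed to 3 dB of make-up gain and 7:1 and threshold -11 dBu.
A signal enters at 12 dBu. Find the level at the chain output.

-8 dBu

Stage 1: 30 dB above -18 dBu, reduced 10:1 to 3 dB above → -15 dBu; +4 dB make-up → -11 dBu.
Stage 2: -11 dBu ≤ -11 dBu, so stage 2 doesn't engage; make-up brings it to -8 dBu.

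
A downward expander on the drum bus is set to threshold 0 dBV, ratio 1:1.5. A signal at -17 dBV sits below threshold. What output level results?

Below threshold, a 1:1.5 expander applies gain = (1.5−1)×(T − x) of attenuation.
(1.5−1) × 17 = 8.5 dB, so output = -17 − 8.5 = -25.5 dBV.

-25.5 dBV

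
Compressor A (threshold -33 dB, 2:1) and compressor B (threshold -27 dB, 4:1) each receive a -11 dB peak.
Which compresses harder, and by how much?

B, by 1 dB

A: GR = 22 − 22/2 = 11 dB.
B: GR = 16 − 16/4 = 12 dB.
B applies 1 dB more gain reduction.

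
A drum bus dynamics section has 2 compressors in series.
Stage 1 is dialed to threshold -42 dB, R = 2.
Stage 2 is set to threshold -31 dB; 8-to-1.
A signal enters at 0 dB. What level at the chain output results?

Stage 1: 42 dB above -42 dB, reduced 2:1 to 21 dB above → -21 dB.
Stage 2: -21 dB is 10 dB over -31 dB; at 8:1 that becomes 1.25 dB over, giving -29.75 dB.

-29.75 dB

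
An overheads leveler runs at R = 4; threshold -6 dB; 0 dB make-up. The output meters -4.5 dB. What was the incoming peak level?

0 dB

That's 1.5 dB above the -6 dB threshold.
Before 4:1 compression the overshoot was 1.5 × 4 = 6 dB, so input = -6 + 6 = 0 dB.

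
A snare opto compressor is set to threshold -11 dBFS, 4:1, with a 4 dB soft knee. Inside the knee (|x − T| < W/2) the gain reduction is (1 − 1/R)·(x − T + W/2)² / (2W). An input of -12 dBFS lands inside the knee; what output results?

x − T + W/2 = -12 − (-11) + 2 = 1.
GR = (1 − 1/4) × 1² / 8 = 0.75 × 1 / 8 = 0.09375 dB.
Output = -12 − 0.09375 = -12.09375 dBFS.

-12.09375 dBFS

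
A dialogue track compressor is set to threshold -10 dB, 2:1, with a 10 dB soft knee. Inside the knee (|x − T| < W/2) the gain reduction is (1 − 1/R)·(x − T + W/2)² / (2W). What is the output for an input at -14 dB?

-14.025 dB

x − T + W/2 = -14 − (-10) + 5 = 1.
GR = (1 − 1/2) × 1² / 20 = 0.5 × 1 / 20 = 0.025 dB.
Output = -14 − 0.025 = -14.025 dB.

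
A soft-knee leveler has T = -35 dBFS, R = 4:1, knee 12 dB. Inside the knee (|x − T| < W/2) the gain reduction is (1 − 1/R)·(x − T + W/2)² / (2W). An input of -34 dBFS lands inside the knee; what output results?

x − T + W/2 = -34 − (-35) + 6 = 7.
GR = (1 − 1/4) × 7² / 24 = 0.75 × 49 / 24 = 1.53125 dB.
Output = -34 − 1.53125 = -35.53125 dBFS.

-35.53125 dBFS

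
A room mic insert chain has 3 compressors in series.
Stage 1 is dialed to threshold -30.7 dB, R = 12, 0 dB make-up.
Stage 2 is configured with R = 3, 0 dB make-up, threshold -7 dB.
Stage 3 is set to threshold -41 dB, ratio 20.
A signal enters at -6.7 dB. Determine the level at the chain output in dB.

-40.385 dB

Stage 1: -6.7 dB is 24 dB over -30.7 dB; at 12:1 that becomes 2 dB over, giving -28.7 dB.
Stage 2: -28.7 dB is at or below the -7 dB threshold — no compression; output -28.7 dB.
Stage 3: overshoot 12.3 dB → 12.3/20 = 0.615 dB → -40.385 dB.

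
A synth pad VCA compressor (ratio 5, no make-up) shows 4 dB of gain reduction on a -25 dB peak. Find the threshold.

Let T be the threshold. Output overshoot = (input overshoot)/R, so -29 − T = (-25 − T)/5.
5·(-29 − T) = -25 − T → 4·T = -145 − (-25) = -120.
T = -120/4 = -30 dB.

-30 dB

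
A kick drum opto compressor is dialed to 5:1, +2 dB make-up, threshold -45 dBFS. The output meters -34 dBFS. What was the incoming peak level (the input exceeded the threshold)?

0 dBFS

Stripping the +2 dB make-up gives -36 dBFS at the gain stage.
Post-compression overshoot = -36 − (-45) = 9 dB.
Before 5:1 compression the overshoot was 9 × 5 = 45 dB, so input = -45 + 45 = 0 dBFS.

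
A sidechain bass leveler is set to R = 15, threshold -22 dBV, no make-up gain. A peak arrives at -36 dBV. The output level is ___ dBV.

-36 dBV

-36 dBV is 14 dB below the -22 dBV threshold, so no gain reduction is applied.
Output = input = -36 dBV.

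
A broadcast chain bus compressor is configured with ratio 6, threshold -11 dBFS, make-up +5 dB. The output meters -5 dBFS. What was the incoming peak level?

Remove make-up: -5 − 5 = -10 dBFS.
That's 1 dB above the -11 dBFS threshold.
Undo the ratio: input overshoot = 1 × 6 = 6 dB, giving input = -5 dBFS.

-5 dBFS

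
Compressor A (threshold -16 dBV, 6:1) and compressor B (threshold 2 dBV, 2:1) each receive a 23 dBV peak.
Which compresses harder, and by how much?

A, by 22 dB

A: GR = 39 − 39/6 = 32.5 dB.
B: GR = 21 − 21/2 = 10.5 dB.
A applies 22 dB more gain reduction.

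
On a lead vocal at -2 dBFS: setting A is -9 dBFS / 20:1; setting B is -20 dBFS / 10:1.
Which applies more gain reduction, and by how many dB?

B, by 9.55 dB

A: 7 dB over, compressed to 0.35 dB over, so 6.65 dB of GR.
B: 18 dB over, compressed to 1.8 dB over, so 16.2 dB of GR.
Difference: 9.55 dB in favour of B.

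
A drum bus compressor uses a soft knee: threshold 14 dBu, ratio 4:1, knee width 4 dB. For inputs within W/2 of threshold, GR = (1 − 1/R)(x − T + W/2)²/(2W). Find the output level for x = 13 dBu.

x − T + W/2 = 13 − 14 + 2 = 1.
GR = (1 − 1/4) × 1² / 8 = 0.75 × 1 / 8 = 0.09375 dB.
Output = 13 − 0.09375 = 12.90625 dBu.

12.90625 dBu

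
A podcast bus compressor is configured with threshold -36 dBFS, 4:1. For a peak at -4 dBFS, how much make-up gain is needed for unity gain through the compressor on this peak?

24 dB

Overshoot 32 dB → 32/4 = 8 dB after compression, so the compressed level is -36 + 8 = -28 dBFS.
Make-up = target − compressed = -4 − (-28) = 24 dB.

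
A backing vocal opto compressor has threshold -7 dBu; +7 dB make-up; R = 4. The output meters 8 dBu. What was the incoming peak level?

Remove make-up: 8 − 7 = 1 dBu.
Post-compression overshoot = 1 − (-7) = 8 dB.
Before 4:1 compression the overshoot was 8 × 4 = 32 dB, so input = -7 + 32 = 25 dBu.

25 dBu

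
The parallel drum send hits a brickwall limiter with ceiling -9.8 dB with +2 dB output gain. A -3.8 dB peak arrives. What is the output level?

At ∞:1, everything above -9.8 dB is held at the ceiling.
Output gain then adds 2 dB: -9.8 + 2 = -7.8 dB.

-7.8 dB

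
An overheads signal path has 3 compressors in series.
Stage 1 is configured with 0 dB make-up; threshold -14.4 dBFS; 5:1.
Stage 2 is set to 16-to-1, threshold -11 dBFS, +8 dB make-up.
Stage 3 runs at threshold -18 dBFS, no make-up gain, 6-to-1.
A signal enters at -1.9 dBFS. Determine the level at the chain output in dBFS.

Stage 1: 12.5 dB above -14.4 dBFS, reduced 5:1 to 2.5 dB above → -11.9 dBFS.
Stage 2: below threshold (-11.9 ≤ -11); passes unchanged; make-up brings it to -3.9 dBFS.
Stage 3: -3.9 dBFS is 14.1 dB over -18 dBFS; at 6:1 that becomes 2.35 dB over, giving -15.65 dBFS.

-15.65 dBFS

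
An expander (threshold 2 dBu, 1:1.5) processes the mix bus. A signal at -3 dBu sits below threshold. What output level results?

-5.5 dBu

The input is 5 dB below the 2 dBu threshold.
A 1:1.5 expander multiplies undershoot by 1.5: 5 × 1.5 = 7.5 dB below threshold.
Output = 2 − 7.5 = -5.5 dBu.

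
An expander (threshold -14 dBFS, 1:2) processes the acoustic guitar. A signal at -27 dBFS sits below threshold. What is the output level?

-40 dBFS

The input is 13 dB below the -14 dBFS threshold.
A 1:2 expander multiplies undershoot by 2: 13 × 2 = 26 dB below threshold.
Output = -14 − 26 = -40 dBFS.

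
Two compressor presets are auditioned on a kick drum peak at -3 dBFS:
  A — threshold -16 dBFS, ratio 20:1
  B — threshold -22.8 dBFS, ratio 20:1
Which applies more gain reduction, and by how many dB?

B, by 6.46 dB

A: GR = 13 − 13/20 = 12.35 dB.
B: GR = 19.8 − 19.8/20 = 18.81 dB.
B applies 6.46 dB more gain reduction.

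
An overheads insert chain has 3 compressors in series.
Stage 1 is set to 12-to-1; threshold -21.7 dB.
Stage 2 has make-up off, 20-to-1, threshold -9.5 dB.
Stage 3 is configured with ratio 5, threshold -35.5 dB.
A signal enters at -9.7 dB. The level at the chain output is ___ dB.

-32.54 dB

Stage 1: overshoot 12 dB → 12/12 = 1 dB → -20.7 dB.
Stage 2: below threshold (-20.7 ≤ -9.5); passes unchanged; output -20.7 dB.
Stage 3: overshoot 14.8 dB → 14.8/5 = 2.96 dB → -32.54 dB.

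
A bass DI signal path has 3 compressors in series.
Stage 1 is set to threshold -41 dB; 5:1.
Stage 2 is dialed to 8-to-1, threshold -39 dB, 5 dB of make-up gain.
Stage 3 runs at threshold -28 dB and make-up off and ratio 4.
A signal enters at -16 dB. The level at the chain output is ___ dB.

Stage 1: overshoot 25 dB → 25/5 = 5 dB → -36 dB.
Stage 2: -36 dB is 3 dB over -39 dB; at 8:1 that becomes 0.375 dB over, giving -38.625 dB; +5 dB make-up → -33.625 dB.
Stage 3: below threshold (-33.625 ≤ -28); passes unchanged; output -33.625 dB.

-33.625 dB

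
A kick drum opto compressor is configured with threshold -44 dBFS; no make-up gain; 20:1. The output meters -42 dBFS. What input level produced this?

-4 dBFS

That's 2 dB above the -44 dBFS threshold.
Before 20:1 compression the overshoot was 2 × 20 = 40 dB, so input = -44 + 40 = -4 dBFS.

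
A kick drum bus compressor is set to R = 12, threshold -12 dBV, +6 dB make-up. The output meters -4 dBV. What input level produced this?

12 dBV

Before make-up, the level was -4 − 6 = -10 dBV.
That's 2 dB above the -12 dBV threshold.
Before 12:1 compression the overshoot was 2 × 12 = 24 dB, so input = -12 + 24 = 12 dBV.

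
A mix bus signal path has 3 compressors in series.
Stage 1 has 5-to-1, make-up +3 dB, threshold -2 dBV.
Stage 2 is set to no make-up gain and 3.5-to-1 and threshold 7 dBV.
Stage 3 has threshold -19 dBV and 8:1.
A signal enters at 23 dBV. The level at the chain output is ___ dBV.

-15.875 dBV

Stage 1: overshoot 25 dB → 25/5 = 5 dB → 3 dBV; +3 dB make-up → 6 dBV.
Stage 2: 6 dBV is at or below the 7 dBV threshold — no compression; output 6 dBV.
Stage 3: 6 dBV is 25 dB over -19 dBV; at 8:1 that becomes 3.125 dB over, giving -15.875 dBV.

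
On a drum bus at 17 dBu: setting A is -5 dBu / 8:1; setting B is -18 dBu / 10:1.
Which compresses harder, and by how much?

B, by 12.25 dB

A: 22 dB over, compressed to 2.75 dB over, so 19.25 dB of GR.
B: 35 dB over, compressed to 3.5 dB over, so 31.5 dB of GR.
Difference: 12.25 dB in favour of B.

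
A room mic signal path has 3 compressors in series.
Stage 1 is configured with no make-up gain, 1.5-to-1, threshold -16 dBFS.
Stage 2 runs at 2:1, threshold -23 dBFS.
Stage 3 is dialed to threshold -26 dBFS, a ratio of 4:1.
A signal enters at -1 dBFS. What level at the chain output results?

-23.125 dBFS

Stage 1: -1 dBFS is 15 dB over -16 dBFS; at 1.5:1 that becomes 10 dB over, giving -6 dBFS.
Stage 2: 17 dB above -23 dBFS, reduced 2:1 to 8.5 dB above → -14.5 dBFS.
Stage 3: -14.5 dBFS is 11.5 dB over -26 dBFS; at 4:1 that becomes 2.875 dB over, giving -23.125 dBFS.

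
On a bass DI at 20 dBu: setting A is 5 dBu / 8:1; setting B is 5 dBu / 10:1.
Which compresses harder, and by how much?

A: overshoot 15 dB → output overshoot 1.875 dB → GR 13.125 dB.
B: overshoot 15 dB → output overshoot 1.5 dB → GR 13.5 dB.
B reduces 0.375 dB more.

B, by 0.375 dB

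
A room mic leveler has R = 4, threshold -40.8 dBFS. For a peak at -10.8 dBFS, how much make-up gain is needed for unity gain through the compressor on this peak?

The peak compresses to -40.8 + 30/4 = -33.3 dBFS.
To reach -10.8 dBFS requires -10.8 − (-33.3) = 22.5 dB of make-up.

22.5 dB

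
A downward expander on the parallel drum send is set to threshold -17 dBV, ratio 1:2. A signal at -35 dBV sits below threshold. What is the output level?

The input is 18 dB below the -17 dBV threshold.
A 1:2 expander multiplies undershoot by 2: 18 × 2 = 36 dB below threshold.
Output = -17 − 36 = -53 dBV.

-53 dBV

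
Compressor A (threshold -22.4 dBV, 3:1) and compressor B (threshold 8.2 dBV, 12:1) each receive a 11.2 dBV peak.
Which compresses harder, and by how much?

A: GR = 33.6 − 33.6/3 = 22.4 dB.
B: GR = 3 − 3/12 = 2.75 dB.
Difference: 19.65 dB in favour of A.

A, by 19.65 dB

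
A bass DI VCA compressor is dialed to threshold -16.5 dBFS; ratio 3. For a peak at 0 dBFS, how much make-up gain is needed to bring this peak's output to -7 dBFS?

The peak compresses to -16.5 + 16.5/3 = -11 dBFS.
To reach -7 dBFS requires -7 − (-11) = 4 dB of make-up.

4 dB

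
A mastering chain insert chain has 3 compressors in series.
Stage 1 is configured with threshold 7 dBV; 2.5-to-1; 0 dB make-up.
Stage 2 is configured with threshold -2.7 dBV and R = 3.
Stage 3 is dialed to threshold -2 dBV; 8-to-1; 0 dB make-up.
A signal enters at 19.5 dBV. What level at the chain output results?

-1.475 dBV

Stage 1: 12.5 dB above 7 dBV, reduced 2.5:1 to 5 dB above → 12 dBV.
Stage 2: 12 dBV is 14.7 dB over -2.7 dBV; at 3:1 that becomes 4.9 dB over, giving 2.2 dBV.
Stage 3: 4.2 dB above -2 dBV, reduced 8:1 to 0.525 dB above → -1.475 dBV.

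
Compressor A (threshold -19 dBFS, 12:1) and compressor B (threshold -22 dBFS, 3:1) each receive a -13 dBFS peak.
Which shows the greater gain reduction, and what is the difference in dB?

B, by 0.5 dB

A: 6 dB over, compressed to 0.5 dB over, so 5.5 dB of GR.
B: 9 dB over, compressed to 3 dB over, so 6 dB of GR.
Difference: 0.5 dB in favour of B.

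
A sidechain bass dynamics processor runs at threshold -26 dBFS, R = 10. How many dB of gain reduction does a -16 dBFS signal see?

9 dB

-16 dBFS exceeds the threshold by 10 dB.
At 10:1, output sits 10/10 = 1 dB above threshold.
Gain reduction = 10 − 1 = 9 dB.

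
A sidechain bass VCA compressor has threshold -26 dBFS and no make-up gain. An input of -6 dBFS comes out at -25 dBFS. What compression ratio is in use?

Input overshoot = -6 − (-26) = 20 dB; output overshoot = -25 − (-26) = 1 dB.
Ratio = 20 / 1 = 20.

20:1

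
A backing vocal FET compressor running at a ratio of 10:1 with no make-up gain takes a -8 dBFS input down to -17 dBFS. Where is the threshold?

Input is 10 dB above T (since output overshoot × R = input overshoot: (-17 − T)·10 = -8 − T gives T = -18 dBFS).
Check: -18 + (-8 − (-18))/10 = -18 + 1 = -17 dBFS. ✓

-18 dBFS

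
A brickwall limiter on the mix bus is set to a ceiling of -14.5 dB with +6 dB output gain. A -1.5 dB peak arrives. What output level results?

A brickwall limiter is an ∞:1 compressor: any input above the ceiling is clamped to -14.5 dB.
Output gain then adds 6 dB: -14.5 + 6 = -8.5 dB.

-8.5 dB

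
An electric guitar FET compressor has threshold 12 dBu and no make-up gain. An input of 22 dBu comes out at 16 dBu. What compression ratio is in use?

Input overshoot = 22 − 12 = 10 dB; output overshoot = 16 − 12 = 4 dB.
Ratio = 10 / 4 = 2.5.

2.5:1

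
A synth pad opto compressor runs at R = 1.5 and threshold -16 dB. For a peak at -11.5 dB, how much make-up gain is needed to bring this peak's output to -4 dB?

Overshoot 4.5 dB → 4.5/1.5 = 3 dB after compression, so the compressed level is -16 + 3 = -13 dB.
Make-up = target − compressed = -4 − (-13) = 9 dB.

9 dB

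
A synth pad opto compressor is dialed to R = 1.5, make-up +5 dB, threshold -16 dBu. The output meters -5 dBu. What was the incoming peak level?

Before make-up, the level was -5 − 5 = -10 dBu.
The compressed level sits -10 − (-16) = 6 dB over threshold.
Before 1.5:1 compression the overshoot was 6 × 1.5 = 9 dB, so input = -16 + 9 = -7 dBu.

-7 dBu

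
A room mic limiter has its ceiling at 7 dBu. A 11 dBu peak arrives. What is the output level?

A brickwall limiter is an ∞:1 compressor: any input above the ceiling is clamped to 7 dBu.

7 dBu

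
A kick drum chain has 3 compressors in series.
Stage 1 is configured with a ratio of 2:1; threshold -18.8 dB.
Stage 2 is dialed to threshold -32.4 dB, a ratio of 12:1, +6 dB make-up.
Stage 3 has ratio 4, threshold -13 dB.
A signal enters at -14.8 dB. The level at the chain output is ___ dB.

-25.1 dB

Stage 1: 4 dB above -18.8 dB, reduced 2:1 to 2 dB above → -16.8 dB.
Stage 2: -16.8 dB is 15.6 dB over -32.4 dB; at 12:1 that becomes 1.3 dB over, giving -31.1 dB; +6 dB make-up → -25.1 dB.
Stage 3: below threshold (-25.1 ≤ -13); passes unchanged; output -25.1 dB.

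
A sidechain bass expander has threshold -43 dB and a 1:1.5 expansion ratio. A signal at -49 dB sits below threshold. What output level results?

Below threshold, a 1:1.5 expander applies gain = (1.5−1)×(T − x) of attenuation.
(1.5−1) × 6 = 3 dB, so output = -49 − 3 = -52 dB.

-52 dB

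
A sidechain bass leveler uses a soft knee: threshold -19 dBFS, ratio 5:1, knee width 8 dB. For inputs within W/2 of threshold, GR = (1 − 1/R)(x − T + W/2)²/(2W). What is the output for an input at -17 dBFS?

x − T + W/2 = -17 − (-19) + 4 = 6.
GR = (1 − 1/5) × 6² / 16 = 0.8 × 36 / 16 = 1.8 dB.
Output = -17 − 1.8 = -18.8 dBFS.

-18.8 dBFS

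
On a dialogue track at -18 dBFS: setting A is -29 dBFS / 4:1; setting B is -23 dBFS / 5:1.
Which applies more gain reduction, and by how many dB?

A, by 4.25 dB

A: 11 dB over, compressed to 2.75 dB over, so 8.25 dB of GR.
B: 5 dB over, compressed to 1 dB over, so 4 dB of GR.
A applies 4.25 dB more gain reduction.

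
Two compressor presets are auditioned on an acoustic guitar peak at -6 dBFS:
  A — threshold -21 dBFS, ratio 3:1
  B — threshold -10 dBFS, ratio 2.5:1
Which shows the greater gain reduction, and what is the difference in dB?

A, by 7.6 dB

A: GR = 15 − 15/3 = 10 dB.
B: GR = 4 − 4/2.5 = 2.4 dB.
A reduces 7.6 dB more.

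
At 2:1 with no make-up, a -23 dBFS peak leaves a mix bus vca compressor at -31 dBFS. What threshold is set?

-39 dBFS

Input is 16 dB above T (since output overshoot × R = input overshoot: (-31 − T)·2 = -23 − T gives T = -39 dBFS).
Check: -39 + (-23 − (-39))/2 = -39 + 8 = -31 dBFS. ✓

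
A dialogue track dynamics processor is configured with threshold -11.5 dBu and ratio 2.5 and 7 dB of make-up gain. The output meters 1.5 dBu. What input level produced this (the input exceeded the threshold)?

3.5 dBu

Before make-up, the level was 1.5 − 7 = -5.5 dBu.
The compressed level sits -5.5 − (-11.5) = 6 dB over threshold.
Before 2.5:1 compression the overshoot was 6 × 2.5 = 15 dB, so input = -11.5 + 15 = 3.5 dBu.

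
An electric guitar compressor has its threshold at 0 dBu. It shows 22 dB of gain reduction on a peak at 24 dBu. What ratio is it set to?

Input overshoot = 24 − 0 = 24 dB.
Output overshoot = 24 − 22 = 2 dB.
Ratio = input overshoot / output overshoot = 24 / 2 = 12.

12:1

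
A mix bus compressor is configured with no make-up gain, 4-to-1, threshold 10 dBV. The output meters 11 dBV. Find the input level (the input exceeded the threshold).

14 dBV

The compressed level sits 11 − 10 = 1 dB over threshold.
Before 4:1 compression the overshoot was 1 × 4 = 4 dB, so input = 10 + 4 = 14 dBV.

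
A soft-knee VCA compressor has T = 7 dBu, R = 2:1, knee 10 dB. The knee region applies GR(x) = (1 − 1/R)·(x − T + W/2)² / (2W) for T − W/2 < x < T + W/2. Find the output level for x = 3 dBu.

x − T + W/2 = 3 − 7 + 5 = 1.
GR = (1 − 1/2) × 1² / 20 = 0.5 × 1 / 20 = 0.025 dB.
Output = 3 − 0.025 = 2.975 dBu.

2.975 dBu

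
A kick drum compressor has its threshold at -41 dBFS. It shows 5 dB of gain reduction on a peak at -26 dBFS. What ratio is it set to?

Input overshoot = -26 − (-41) = 15 dB.
Output overshoot = 15 − 5 = 10 dB.
Ratio = input overshoot / output overshoot = 15 / 10 = 1.5.

1.5:1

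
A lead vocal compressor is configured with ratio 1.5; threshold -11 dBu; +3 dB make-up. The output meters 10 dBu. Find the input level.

16 dBu

Before make-up, the level was 10 − 3 = 7 dBu.
The compressed level sits 7 − (-11) = 18 dB over threshold.
Undo the ratio: input overshoot = 18 × 1.5 = 27 dB, giving input = 16 dBu.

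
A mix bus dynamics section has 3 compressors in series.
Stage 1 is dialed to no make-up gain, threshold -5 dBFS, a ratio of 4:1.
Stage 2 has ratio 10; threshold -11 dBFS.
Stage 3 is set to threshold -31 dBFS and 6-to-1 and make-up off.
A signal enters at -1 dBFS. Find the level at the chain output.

-27.55 dBFS

Stage 1: -1 dBFS is 4 dB over -5 dBFS; at 4:1 that becomes 1 dB over, giving -4 dBFS.
Stage 2: 7 dB above -11 dBFS, reduced 10:1 to 0.7 dB above → -10.3 dBFS.
Stage 3: overshoot 20.7 dB → 20.7/6 = 3.45 dB → -27.55 dBFS.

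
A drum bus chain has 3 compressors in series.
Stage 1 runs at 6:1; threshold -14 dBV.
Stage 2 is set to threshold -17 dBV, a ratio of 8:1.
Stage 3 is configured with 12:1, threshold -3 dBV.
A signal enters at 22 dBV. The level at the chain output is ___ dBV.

-15.875 dBV

Stage 1: 22 dBV is 36 dB over -14 dBV; at 6:1 that becomes 6 dB over, giving -8 dBV.
Stage 2: 9 dB above -17 dBV, reduced 8:1 to 1.125 dB above → -15.875 dBV.
Stage 3: below threshold (-15.875 ≤ -3); passes unchanged; output -15.875 dBV.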